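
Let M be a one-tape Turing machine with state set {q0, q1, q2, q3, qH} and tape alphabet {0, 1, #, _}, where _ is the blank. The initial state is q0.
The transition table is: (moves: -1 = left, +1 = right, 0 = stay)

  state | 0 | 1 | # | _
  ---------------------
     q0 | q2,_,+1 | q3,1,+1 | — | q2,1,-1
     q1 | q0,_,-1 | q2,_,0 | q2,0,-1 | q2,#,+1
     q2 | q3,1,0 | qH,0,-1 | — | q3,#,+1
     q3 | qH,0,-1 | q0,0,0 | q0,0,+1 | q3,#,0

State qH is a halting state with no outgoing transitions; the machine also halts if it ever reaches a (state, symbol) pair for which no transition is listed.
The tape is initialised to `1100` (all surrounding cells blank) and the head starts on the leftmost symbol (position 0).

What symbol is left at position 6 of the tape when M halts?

state=q0 head=0 tape=[1]100___   (q0,1)→(q3,1,+1)
state=q3 head=1 tape=1[1]00___   (q3,1)→(q0,0,0)
state=q0 head=1 tape=1[0]00___   (q0,0)→(q2,_,+1)
state=q2 head=2 tape=1_[0]0___   (q2,0)→(q3,1,0)
state=q3 head=2 tape=1_[1]0___   (q3,1)→(q0,0,0)
state=q0 head=2 tape=1_[0]0___   (q0,0)→(q2,_,+1)
state=q2 head=3 tape=1__[0]___   (q2,0)→(q3,1,0)
state=q3 head=3 tape=1__[1]___   (q3,1)→(q0,0,0)
state=q0 head=3 tape=1__[0]___   (q0,0)→(q2,_,+1)
state=q2 head=4 tape=1___[_]__   (q2,_)→(q3,#,+1)
state=q3 head=5 tape=1___#[_]_   (q3,_)→(q3,#,0)
state=q3 head=5 tape=1___#[#]_   (q3,#)→(q0,0,+1)
state=q0 head=6 tape=1___#0[_]   (q0,_)→(q2,1,-1)
state=q2 head=5 tape=1___#[0]1   (q2,0)→(q3,1,0)
state=q3 head=5 tape=1___#[1]1   (q3,1)→(q0,0,0)
state=q0 head=5 tape=1___#[0]1   (q0,0)→(q2,_,+1)
state=q2 head=6 tape=1___#_[1]   (q2,1)→(qH,0,-1)
state=qH head=5 tape=1___#[_]0
Cell 6 holds 0 when M halts.

0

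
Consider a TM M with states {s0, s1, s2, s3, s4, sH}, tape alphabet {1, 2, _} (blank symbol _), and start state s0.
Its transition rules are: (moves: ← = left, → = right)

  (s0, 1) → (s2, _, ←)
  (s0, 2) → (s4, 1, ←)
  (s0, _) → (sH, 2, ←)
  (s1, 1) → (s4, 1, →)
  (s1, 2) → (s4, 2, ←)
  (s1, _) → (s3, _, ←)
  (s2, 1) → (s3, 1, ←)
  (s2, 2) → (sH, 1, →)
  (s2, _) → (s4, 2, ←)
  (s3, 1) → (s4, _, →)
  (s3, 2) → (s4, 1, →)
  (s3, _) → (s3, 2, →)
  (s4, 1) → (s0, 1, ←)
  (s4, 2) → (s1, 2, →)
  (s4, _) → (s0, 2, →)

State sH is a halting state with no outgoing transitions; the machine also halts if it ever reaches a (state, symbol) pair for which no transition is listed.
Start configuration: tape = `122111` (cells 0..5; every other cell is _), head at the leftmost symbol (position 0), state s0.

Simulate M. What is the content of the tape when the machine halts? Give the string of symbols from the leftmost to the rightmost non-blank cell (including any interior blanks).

s0 | __[1]22111   read 1 → write _, move ←, go to s2
s2 | _[_]_22111   read _ → write 2, move ←, go to s4
s4 | [_]2_22111   read _ → write 2, move →, go to s0
s0 | 2[2]_22111   read 2 → write 1, move ←, go to s4
s4 | [2]1_22111   read 2 → write 2, move →, go to s1
s1 | 2[1]_22111   read 1 → write 1, move →, go to s4
s4 | 21[_]22111   read _ → write 2, move →, go to s0
s0 | 212[2]2111   read 2 → write 1, move ←, go to s4
s4 | 21[2]12111   read 2 → write 2, move →, go to s1
s1 | 212[1]2111   read 1 → write 1, move →, go to s4
s4 | 2121[2]111   read 2 → write 2, move →, go to s1
s1 | 21212[1]11   read 1 → write 1, move →, go to s4
s4 | 212121[1]1   read 1 → write 1, move ←, go to s0
s0 | 21212[1]11   read 1 → write _, move ←, go to s2
s2 | 2121[2]_11   read 2 → write 1, move →, go to sH
sH | 21211[_]11
The non-blank tape span at halt is 21211_11.

21211_11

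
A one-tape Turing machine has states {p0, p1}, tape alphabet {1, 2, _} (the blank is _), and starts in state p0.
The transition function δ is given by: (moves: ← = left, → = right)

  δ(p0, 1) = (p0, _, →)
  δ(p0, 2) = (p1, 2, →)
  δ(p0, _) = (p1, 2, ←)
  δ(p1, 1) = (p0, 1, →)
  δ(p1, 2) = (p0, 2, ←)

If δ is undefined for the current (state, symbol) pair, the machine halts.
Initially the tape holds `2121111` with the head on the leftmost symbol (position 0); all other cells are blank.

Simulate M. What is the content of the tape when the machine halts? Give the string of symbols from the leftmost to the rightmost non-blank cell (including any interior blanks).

2121___2

state=p0 head=0 tape=[2]121111_   (p0,2)→(p1,2,→)
state=p1 head=1 tape=2[1]21111_   (p1,1)→(p0,1,→)
state=p0 head=2 tape=21[2]1111_   (p0,2)→(p1,2,→)
state=p1 head=3 tape=212[1]111_   (p1,1)→(p0,1,→)
state=p0 head=4 tape=2121[1]11_   (p0,1)→(p0,_,→)
state=p0 head=5 tape=2121_[1]1_   (p0,1)→(p0,_,→)
state=p0 head=6 tape=2121__[1]_   (p0,1)→(p0,_,→)
state=p0 head=7 tape=2121___[_]   (p0,_)→(p1,2,←)
state=p1 head=6 tape=2121__[_]2
The non-blank tape span at halt is 2121___2.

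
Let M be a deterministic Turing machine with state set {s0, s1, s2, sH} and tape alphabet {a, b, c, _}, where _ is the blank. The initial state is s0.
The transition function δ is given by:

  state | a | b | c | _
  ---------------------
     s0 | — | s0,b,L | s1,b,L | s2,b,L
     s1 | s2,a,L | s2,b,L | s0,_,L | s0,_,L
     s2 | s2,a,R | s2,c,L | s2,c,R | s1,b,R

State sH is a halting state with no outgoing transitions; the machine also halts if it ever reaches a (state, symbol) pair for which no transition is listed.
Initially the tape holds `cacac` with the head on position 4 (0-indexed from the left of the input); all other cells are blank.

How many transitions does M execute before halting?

25

s0 | caca[c]___   read c → write b, move L, go to s1
s1 | cac[a]b___   read a → write a, move L, go to s2
s2 | ca[c]ab___   read c → write c, move R, go to s2
s2 | cac[a]b___   read a → write a, move R, go to s2
s2 | caca[b]___   read b → write c, move L, go to s2
s2 | cac[a]c___   read a → write a, move R, go to s2
s2 | caca[c]___   read c → write c, move R, go to s2
s2 | cacac[_]__   read _ → write b, move R, go to s1
s1 | cacacb[_]_   read _ → write _, move L, go to s0
s0 | cacac[b]__   read b → write b, move L, go to s0
s0 | caca[c]b__   read c → write b, move L, go to s1
s1 | cac[a]bb__   read a → write a, move L, go to s2
s2 | ca[c]abb__   read c → write c, move R, go to s2
s2 | cac[a]bb__   read a → write a, move R, go to s2
s2 | caca[b]b__   read b → write c, move L, go to s2
s2 | cac[a]cb__   read a → write a, move R, go to s2
s2 | caca[c]b__   read c → write c, move R, go to s2
s2 | cacac[b]__   read b → write c, move L, go to s2
s2 | caca[c]c__   read c → write c, move R, go to s2
s2 | cacac[c]__   read c → write c, move R, go to s2
s2 | cacacc[_]_   read _ → write b, move R, go to s1
s1 | cacaccb[_]   read _ → write _, move L, go to s0
s0 | cacacc[b]_   read b → write b, move L, go to s0
s0 | cacac[c]b_   read c → write b, move L, go to s1
s1 | caca[c]bb_   read c → write _, move L, go to s0
s0 | cac[a]_bb_
M halts after 25 transitions.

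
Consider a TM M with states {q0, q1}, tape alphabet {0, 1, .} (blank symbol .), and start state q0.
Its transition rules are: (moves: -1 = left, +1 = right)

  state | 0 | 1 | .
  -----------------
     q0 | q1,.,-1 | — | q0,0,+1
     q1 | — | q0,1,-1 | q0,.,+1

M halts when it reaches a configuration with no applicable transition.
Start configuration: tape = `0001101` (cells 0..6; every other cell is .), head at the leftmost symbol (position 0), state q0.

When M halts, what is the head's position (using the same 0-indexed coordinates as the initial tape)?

state=q0 head=0 tape=.[0]001101   (q0,0)→(q1,.,-1)
state=q1 head=-1 tape=[.].001101   (q1,.)→(q0,.,+1)
state=q0 head=0 tape=.[.]001101   (q0,.)→(q0,0,+1)
state=q0 head=1 tape=.0[0]01101   (q0,0)→(q1,.,-1)
state=q1 head=0 tape=.[0].01101
At halt the head is at cell 0.

0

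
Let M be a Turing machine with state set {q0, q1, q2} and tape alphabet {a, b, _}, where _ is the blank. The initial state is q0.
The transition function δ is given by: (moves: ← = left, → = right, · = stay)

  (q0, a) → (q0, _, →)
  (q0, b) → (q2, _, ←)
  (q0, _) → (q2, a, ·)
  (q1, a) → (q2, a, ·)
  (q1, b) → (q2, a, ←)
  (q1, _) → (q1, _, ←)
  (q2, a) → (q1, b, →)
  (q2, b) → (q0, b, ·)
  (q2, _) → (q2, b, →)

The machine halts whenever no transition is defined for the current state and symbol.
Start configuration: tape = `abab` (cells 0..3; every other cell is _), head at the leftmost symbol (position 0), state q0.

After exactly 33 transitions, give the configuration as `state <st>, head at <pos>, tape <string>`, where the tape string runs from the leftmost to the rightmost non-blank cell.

q0 | __[a]bab_   read a → write _, move →, go to q0
q0 | ___[b]ab_   read b → write _, move ←, go to q2
q2 | __[_]_ab_   read _ → write b, move →, go to q2
q2 | __b[_]ab_   read _ → write b, move →, go to q2
q2 | __bb[a]b_   read a → write b, move →, go to q1
q1 | __bbb[b]_   read b → write a, move ←, go to q2
q2 | __bb[b]a_   read b → write b, move ·, go to q0
q0 | __bb[b]a_   read b → write _, move ←, go to q2
q2 | __b[b]_a_   read b → write b, move ·, go to q0
q0 | __b[b]_a_   read b → write _, move ←, go to q2
q2 | __[b]__a_   read b → write b, move ·, go to q0
q0 | __[b]__a_   read b → write _, move ←, go to q2
q2 | _[_]___a_   read _ → write b, move →, go to q2
q2 | _b[_]__a_   read _ → write b, move →, go to q2
q2 | _bb[_]_a_   read _ → write b, move →, go to q2
q2 | _bbb[_]a_   read _ → write b, move →, go to q2
q2 | _bbbb[a]_   read a → write b, move →, go to q1
q1 | _bbbbb[_]   read _ → write _, move ←, go to q1
q1 | _bbbb[b]_   read b → write a, move ←, go to q2
q2 | _bbb[b]a_   read b → write b, move ·, go to q0
q0 | _bbb[b]a_   read b → write _, move ←, go to q2
q2 | _bb[b]_a_   read b → write b, move ·, go to q0
q0 | _bb[b]_a_   read b → write _, move ←, go to q2
q2 | _b[b]__a_   read b → write b, move ·, go to q0
q0 | _b[b]__a_   read b → write _, move ←, go to q2
q2 | _[b]___a_   read b → write b, move ·, go to q0
q0 | _[b]___a_   read b → write _, move ←, go to q2
q2 | [_]____a_   read _ → write b, move →, go to q2
q2 | b[_]___a_   read _ → write b, move →, go to q2
q2 | bb[_]__a_   read _ → write b, move →, go to q2
q2 | bbb[_]_a_   read _ → write b, move →, go to q2
q2 | bbbb[_]a_   read _ → write b, move →, go to q2
q2 | bbbbb[a]_   read a → write b, move →, go to q1
q1 | bbbbbb[_]
After 33 steps: state q1, head at 4, tape bbbbbb.

state q1, head at 4, tape bbbbbb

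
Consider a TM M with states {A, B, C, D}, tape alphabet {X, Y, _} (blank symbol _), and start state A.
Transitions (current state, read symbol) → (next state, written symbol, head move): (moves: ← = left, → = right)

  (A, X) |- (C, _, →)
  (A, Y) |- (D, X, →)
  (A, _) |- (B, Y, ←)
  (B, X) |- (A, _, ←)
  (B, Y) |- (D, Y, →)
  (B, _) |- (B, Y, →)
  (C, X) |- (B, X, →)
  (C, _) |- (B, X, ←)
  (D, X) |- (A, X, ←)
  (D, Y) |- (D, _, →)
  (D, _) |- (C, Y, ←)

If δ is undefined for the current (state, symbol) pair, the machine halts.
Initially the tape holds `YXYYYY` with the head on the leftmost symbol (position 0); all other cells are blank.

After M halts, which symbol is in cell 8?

A | [Y]XYYYY___   read Y → write X, move →, go to D
D | X[X]YYYY___   read X → write X, move ←, go to A
A | [X]XYYYY___   read X → write _, move →, go to C
C | _[X]YYYY___   read X → write X, move →, go to B
B | _X[Y]YYY___   read Y → write Y, move →, go to D
D | _XY[Y]YY___   read Y → write _, move →, go to D
D | _XY_[Y]Y___   read Y → write _, move →, go to D
D | _XY__[Y]___   read Y → write _, move →, go to D
D | _XY___[_]__   read _ → write Y, move ←, go to C
C | _XY__[_]Y__   read _ → write X, move ←, go to B
B | _XY_[_]XY__   read _ → write Y, move →, go to B
B | _XY_Y[X]Y__   read X → write _, move ←, go to A
A | _XY_[Y]_Y__   read Y → write X, move →, go to D
D | _XY_X[_]Y__   read _ → write Y, move ←, go to C
C | _XY_[X]YY__   read X → write X, move →, go to B
B | _XY_X[Y]Y__   read Y → write Y, move →, go to D
D | _XY_XY[Y]__   read Y → write _, move →, go to D
D | _XY_XY_[_]_   read _ → write Y, move ←, go to C
C | _XY_XY[_]Y_   read _ → write X, move ←, go to B
B | _XY_X[Y]XY_   read Y → write Y, move →, go to D
D | _XY_XY[X]Y_   read X → write X, move ←, go to A
A | _XY_X[Y]XY_   read Y → write X, move →, go to D
D | _XY_XX[X]Y_   read X → write X, move ←, go to A
A | _XY_X[X]XY_   read X → write _, move →, go to C
C | _XY_X_[X]Y_   read X → write X, move →, go to B
B | _XY_X_X[Y]_   read Y → write Y, move →, go to D
D | _XY_X_XY[_]   read _ → write Y, move ←, go to C
C | _XY_X_X[Y]Y
Cell 8 holds Y when M halts.

Y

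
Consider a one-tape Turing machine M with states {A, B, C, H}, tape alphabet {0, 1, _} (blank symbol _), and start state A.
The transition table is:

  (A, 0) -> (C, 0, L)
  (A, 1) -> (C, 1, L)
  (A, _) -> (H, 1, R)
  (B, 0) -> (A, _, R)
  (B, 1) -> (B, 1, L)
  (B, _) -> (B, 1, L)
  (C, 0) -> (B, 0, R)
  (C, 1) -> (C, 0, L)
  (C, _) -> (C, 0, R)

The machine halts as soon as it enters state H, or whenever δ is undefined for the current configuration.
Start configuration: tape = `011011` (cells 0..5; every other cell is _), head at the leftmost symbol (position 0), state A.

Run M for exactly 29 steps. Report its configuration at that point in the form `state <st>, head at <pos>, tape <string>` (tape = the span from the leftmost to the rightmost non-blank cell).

A | _[0]11011   read 0 → write 0, move L, go to C
C | [_]011011   read _ → write 0, move R, go to C
C | 0[0]11011   read 0 → write 0, move R, go to B
B | 00[1]1011   read 1 → write 1, move L, go to B
B | 0[0]11011   read 0 → write _, move R, go to A
A | 0_[1]1011   read 1 → write 1, move L, go to C
C | 0[_]11011   read _ → write 0, move R, go to C
C | 00[1]1011   read 1 → write 0, move L, go to C
C | 0[0]01011   read 0 → write 0, move R, go to B
B | 00[0]1011   read 0 → write _, move R, go to A
A | 00_[1]011   read 1 → write 1, move L, go to C
C | 00[_]1011   read _ → write 0, move R, go to C
C | 000[1]011   read 1 → write 0, move L, go to C
C | 00[0]0011   read 0 → write 0, move R, go to B
B | 000[0]011   read 0 → write _, move R, go to A
A | 000_[0]11   read 0 → write 0, move L, go to C
C | 000[_]011   read _ → write 0, move R, go to C
C | 0000[0]11   read 0 → write 0, move R, go to B
B | 00000[1]1   read 1 → write 1, move L, go to B
B | 0000[0]11   read 0 → write _, move R, go to A
A | 0000_[1]1   read 1 → write 1, move L, go to C
C | 0000[_]11   read _ → write 0, move R, go to C
C | 00000[1]1   read 1 → write 0, move L, go to C
C | 0000[0]01   read 0 → write 0, move R, go to B
B | 00000[0]1   read 0 → write _, move R, go to A
A | 00000_[1]   read 1 → write 1, move L, go to C
C | 00000[_]1   read _ → write 0, move R, go to C
C | 000000[1]   read 1 → write 0, move L, go to C
C | 00000[0]0   read 0 → write 0, move R, go to B
B | 000000[0]
After 29 steps: state B, head at 5, tape 0000000.

state B, head at 5, tape 0000000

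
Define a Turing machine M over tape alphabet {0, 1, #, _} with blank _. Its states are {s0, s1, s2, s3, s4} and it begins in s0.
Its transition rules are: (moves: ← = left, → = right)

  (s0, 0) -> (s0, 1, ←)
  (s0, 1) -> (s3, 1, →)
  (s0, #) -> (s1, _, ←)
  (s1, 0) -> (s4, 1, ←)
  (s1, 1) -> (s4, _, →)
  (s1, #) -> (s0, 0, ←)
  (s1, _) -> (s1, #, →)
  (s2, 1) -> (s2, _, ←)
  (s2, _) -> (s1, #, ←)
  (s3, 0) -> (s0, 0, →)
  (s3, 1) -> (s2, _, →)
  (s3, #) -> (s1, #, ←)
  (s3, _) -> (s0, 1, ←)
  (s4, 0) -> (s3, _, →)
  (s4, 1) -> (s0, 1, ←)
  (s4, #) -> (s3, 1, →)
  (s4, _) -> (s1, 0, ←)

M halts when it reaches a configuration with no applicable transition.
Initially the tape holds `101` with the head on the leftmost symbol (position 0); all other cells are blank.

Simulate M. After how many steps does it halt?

s0 | [1]01__   read 1 → write 1, move →, go to s3
s3 | 1[0]1__   read 0 → write 0, move →, go to s0
s0 | 10[1]__   read 1 → write 1, move →, go to s3
s3 | 101[_]_   read _ → write 1, move ←, go to s0
s0 | 10[1]1_   read 1 → write 1, move →, go to s3
s3 | 101[1]_   read 1 → write _, move →, go to s2
s2 | 101_[_]   read _ → write #, move ←, go to s1
s1 | 101[_]#   read _ → write #, move →, go to s1
s1 | 101#[#]   read # → write 0, move ←, go to s0
s0 | 101[#]0   read # → write _, move ←, go to s1
s1 | 10[1]_0   read 1 → write _, move →, go to s4
s4 | 10_[_]0   read _ → write 0, move ←, go to s1
s1 | 10[_]00   read _ → write #, move →, go to s1
s1 | 10#[0]0   read 0 → write 1, move ←, go to s4
s4 | 10[#]10   read # → write 1, move →, go to s3
s3 | 101[1]0   read 1 → write _, move →, go to s2
s2 | 101_[0]
M halts after 16 transitions.

16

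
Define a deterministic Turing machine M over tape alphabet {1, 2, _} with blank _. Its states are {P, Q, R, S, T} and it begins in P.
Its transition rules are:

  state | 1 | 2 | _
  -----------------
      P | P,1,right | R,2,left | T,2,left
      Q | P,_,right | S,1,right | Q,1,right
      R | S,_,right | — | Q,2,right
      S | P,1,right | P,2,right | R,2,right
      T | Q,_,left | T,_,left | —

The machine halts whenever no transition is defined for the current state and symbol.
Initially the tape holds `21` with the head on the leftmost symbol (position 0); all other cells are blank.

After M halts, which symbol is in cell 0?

P | _[2]1_   read 2 → write 2, move left, go to R
R | [_]21_   read _ → write 2, move right, go to Q
Q | 2[2]1_   read 2 → write 1, move right, go to S
S | 21[1]_   read 1 → write 1, move right, go to P
P | 211[_]   read _ → write 2, move left, go to T
T | 21[1]2   read 1 → write _, move left, go to Q
Q | 2[1]_2   read 1 → write _, move right, go to P
P | 2_[_]2   read _ → write 2, move left, go to T
T | 2[_]22
Cell 0 holds _ when M halts.

_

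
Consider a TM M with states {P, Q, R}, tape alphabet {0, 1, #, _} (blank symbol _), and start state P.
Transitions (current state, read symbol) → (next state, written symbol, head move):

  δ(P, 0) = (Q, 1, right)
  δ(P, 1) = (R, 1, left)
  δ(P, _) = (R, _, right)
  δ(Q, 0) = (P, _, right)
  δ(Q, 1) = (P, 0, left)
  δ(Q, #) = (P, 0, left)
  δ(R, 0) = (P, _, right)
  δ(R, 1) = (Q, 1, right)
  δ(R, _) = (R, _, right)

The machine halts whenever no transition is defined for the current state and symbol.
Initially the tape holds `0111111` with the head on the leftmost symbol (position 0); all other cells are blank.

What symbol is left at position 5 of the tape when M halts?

P | _[0]111111_   read 0 → write 1, move right, go to Q
Q | _1[1]11111_   read 1 → write 0, move left, go to P
P | _[1]011111_   read 1 → write 1, move left, go to R
R | [_]1011111_   read _ → write _, move right, go to R
R | _[1]011111_   read 1 → write 1, move right, go to Q
Q | _1[0]11111_   read 0 → write _, move right, go to P
P | _1_[1]1111_   read 1 → write 1, move left, go to R
R | _1[_]11111_   read _ → write _, move right, go to R
R | _1_[1]1111_   read 1 → write 1, move right, go to Q
Q | _1_1[1]111_   read 1 → write 0, move left, go to P
P | _1_[1]0111_   read 1 → write 1, move left, go to R
R | _1[_]10111_   read _ → write _, move right, go to R
R | _1_[1]0111_   read 1 → write 1, move right, go to Q
Q | _1_1[0]111_   read 0 → write _, move right, go to P
P | _1_1_[1]11_   read 1 → write 1, move left, go to R
R | _1_1[_]111_   read _ → write _, move right, go to R
R | _1_1_[1]11_   read 1 → write 1, move right, go to Q
Q | _1_1_1[1]1_   read 1 → write 0, move left, go to P
P | _1_1_[1]01_   read 1 → write 1, move left, go to R
R | _1_1[_]101_   read _ → write _, move right, go to R
R | _1_1_[1]01_   read 1 → write 1, move right, go to Q
Q | _1_1_1[0]1_   read 0 → write _, move right, go to P
P | _1_1_1_[1]_   read 1 → write 1, move left, go to R
R | _1_1_1[_]1_   read _ → write _, move right, go to R
R | _1_1_1_[1]_   read 1 → write 1, move right, go to Q
Q | _1_1_1_1[_]
Cell 5 holds _ when M halts.

_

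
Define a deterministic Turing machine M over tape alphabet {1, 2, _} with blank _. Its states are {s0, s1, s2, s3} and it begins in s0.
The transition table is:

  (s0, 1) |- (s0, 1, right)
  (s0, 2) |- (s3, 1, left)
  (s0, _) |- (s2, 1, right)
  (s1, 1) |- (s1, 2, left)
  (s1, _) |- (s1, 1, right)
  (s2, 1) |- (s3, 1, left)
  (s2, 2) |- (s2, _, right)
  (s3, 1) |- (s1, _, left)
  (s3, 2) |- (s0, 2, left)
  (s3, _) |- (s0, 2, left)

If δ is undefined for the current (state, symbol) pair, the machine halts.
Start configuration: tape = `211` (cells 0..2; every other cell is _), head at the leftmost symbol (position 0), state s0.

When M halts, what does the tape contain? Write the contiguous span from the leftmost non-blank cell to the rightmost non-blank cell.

1222111

s0 | ____[2]11   read 2 → write 1, move left, go to s3
s3 | ___[_]111   read _ → write 2, move left, go to s0
s0 | __[_]2111   read _ → write 1, move right, go to s2
s2 | __1[2]111   read 2 → write _, move right, go to s2
s2 | __1_[1]11   read 1 → write 1, move left, go to s3
s3 | __1[_]111   read _ → write 2, move left, go to s0
s0 | __[1]2111   read 1 → write 1, move right, go to s0
s0 | __1[2]111   read 2 → write 1, move left, go to s3
s3 | __[1]1111   read 1 → write _, move left, go to s1
s1 | _[_]_1111   read _ → write 1, move right, go to s1
s1 | _1[_]1111   read _ → write 1, move right, go to s1
s1 | _11[1]111   read 1 → write 2, move left, go to s1
s1 | _1[1]2111   read 1 → write 2, move left, go to s1
s1 | _[1]22111   read 1 → write 2, move left, go to s1
s1 | [_]222111   read _ → write 1, move right, go to s1
s1 | 1[2]22111
The non-blank tape span at halt is 1222111.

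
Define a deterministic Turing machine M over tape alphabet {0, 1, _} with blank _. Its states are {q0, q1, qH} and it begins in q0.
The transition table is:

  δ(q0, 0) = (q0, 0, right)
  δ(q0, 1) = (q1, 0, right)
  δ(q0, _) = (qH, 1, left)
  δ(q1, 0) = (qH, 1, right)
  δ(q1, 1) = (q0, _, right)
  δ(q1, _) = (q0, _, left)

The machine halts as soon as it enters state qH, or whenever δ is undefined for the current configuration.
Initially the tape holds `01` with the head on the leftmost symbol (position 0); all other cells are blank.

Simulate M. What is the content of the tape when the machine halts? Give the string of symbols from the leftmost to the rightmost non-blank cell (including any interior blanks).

001

state=q0 head=0 tape=[0]1_   (q0,0)→(q0,0,right)
state=q0 head=1 tape=0[1]_   (q0,1)→(q1,0,right)
state=q1 head=2 tape=00[_]   (q1,_)→(q0,_,left)
state=q0 head=1 tape=0[0]_   (q0,0)→(q0,0,right)
state=q0 head=2 tape=00[_]   (q0,_)→(qH,1,left)
state=qH head=1 tape=0[0]1
The non-blank tape span at halt is 001.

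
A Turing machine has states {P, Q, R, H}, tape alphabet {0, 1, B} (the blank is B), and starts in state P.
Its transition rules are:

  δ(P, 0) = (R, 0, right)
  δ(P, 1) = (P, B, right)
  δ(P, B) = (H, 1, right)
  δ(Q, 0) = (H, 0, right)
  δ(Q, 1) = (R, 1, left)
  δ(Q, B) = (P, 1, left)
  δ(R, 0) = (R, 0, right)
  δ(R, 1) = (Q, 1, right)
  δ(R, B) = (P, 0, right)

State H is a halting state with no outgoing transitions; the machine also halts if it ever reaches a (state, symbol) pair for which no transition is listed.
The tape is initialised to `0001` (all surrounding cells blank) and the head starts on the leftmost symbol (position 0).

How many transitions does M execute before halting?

8

state=P head=0 tape=[0]001BBB   (P,0)→(R,0,right)
state=R head=1 tape=0[0]01BBB   (R,0)→(R,0,right)
state=R head=2 tape=00[0]1BBB   (R,0)→(R,0,right)
state=R head=3 tape=000[1]BBB   (R,1)→(Q,1,right)
state=Q head=4 tape=0001[B]BB   (Q,B)→(P,1,left)
state=P head=3 tape=000[1]1BB   (P,1)→(P,B,right)
state=P head=4 tape=000B[1]BB   (P,1)→(P,B,right)
state=P head=5 tape=000BB[B]B   (P,B)→(H,1,right)
state=H head=6 tape=000BB1[B]
M halts after 8 transitions.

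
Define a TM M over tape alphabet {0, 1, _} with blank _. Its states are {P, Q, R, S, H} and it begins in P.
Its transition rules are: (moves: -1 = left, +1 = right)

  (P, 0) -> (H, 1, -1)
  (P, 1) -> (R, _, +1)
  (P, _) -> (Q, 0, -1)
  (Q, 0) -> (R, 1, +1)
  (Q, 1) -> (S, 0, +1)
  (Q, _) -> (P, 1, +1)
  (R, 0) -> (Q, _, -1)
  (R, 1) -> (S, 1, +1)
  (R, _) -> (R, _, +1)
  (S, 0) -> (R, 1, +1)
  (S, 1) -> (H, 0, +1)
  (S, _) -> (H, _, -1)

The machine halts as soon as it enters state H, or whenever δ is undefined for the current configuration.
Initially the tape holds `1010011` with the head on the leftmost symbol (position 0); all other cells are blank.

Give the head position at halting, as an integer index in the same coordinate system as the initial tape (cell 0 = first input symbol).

3

state=P head=0 tape=[1]010011   (P,1)→(R,_,+1)
state=R head=1 tape=_[0]10011   (R,0)→(Q,_,-1)
state=Q head=0 tape=[_]_10011   (Q,_)→(P,1,+1)
state=P head=1 tape=1[_]10011   (P,_)→(Q,0,-1)
state=Q head=0 tape=[1]010011   (Q,1)→(S,0,+1)
state=S head=1 tape=0[0]10011   (S,0)→(R,1,+1)
state=R head=2 tape=01[1]0011   (R,1)→(S,1,+1)
state=S head=3 tape=011[0]011   (S,0)→(R,1,+1)
state=R head=4 tape=0111[0]11   (R,0)→(Q,_,-1)
state=Q head=3 tape=011[1]_11   (Q,1)→(S,0,+1)
state=S head=4 tape=0110[_]11   (S,_)→(H,_,-1)
state=H head=3 tape=011[0]_11
At halt the head is at cell 3.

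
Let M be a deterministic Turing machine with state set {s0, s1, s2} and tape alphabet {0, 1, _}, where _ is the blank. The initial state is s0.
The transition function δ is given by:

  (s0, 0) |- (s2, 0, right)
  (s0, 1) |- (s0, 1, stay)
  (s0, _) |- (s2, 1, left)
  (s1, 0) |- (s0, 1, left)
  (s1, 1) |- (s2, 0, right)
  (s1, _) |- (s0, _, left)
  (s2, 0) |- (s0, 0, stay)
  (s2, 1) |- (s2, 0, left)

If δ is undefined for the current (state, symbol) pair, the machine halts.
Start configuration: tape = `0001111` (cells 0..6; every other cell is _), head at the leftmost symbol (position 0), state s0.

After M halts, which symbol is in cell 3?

0

s0 | [0]001111_   read 0 → write 0, move right, go to s2
s2 | 0[0]01111_   read 0 → write 0, move stay, go to s0
s0 | 0[0]01111_   read 0 → write 0, move right, go to s2
s2 | 00[0]1111_   read 0 → write 0, move stay, go to s0
s0 | 00[0]1111_   read 0 → write 0, move right, go to s2
s2 | 000[1]111_   read 1 → write 0, move left, go to s2
s2 | 00[0]0111_   read 0 → write 0, move stay, go to s0
s0 | 00[0]0111_   read 0 → write 0, move right, go to s2
s2 | 000[0]111_   read 0 → write 0, move stay, go to s0
s0 | 000[0]111_   read 0 → write 0, move right, go to s2
s2 | 0000[1]11_   read 1 → write 0, move left, go to s2
s2 | 000[0]011_   read 0 → write 0, move stay, go to s0
s0 | 000[0]011_   read 0 → write 0, move right, go to s2
s2 | 0000[0]11_   read 0 → write 0, move stay, go to s0
s0 | 0000[0]11_   read 0 → write 0, move right, go to s2
s2 | 00000[1]1_   read 1 → write 0, move left, go to s2
s2 | 0000[0]01_   read 0 → write 0, move stay, go to s0
s0 | 0000[0]01_   read 0 → write 0, move right, go to s2
s2 | 00000[0]1_   read 0 → write 0, move stay, go to s0
s0 | 00000[0]1_   read 0 → write 0, move right, go to s2
s2 | 000000[1]_   read 1 → write 0, move left, go to s2
s2 | 00000[0]0_   read 0 → write 0, move stay, go to s0
s0 | 00000[0]0_   read 0 → write 0, move right, go to s2
s2 | 000000[0]_   read 0 → write 0, move stay, go to s0
s0 | 000000[0]_   read 0 → write 0, move right, go to s2
s2 | 0000000[_]
Cell 3 holds 0 when M halts.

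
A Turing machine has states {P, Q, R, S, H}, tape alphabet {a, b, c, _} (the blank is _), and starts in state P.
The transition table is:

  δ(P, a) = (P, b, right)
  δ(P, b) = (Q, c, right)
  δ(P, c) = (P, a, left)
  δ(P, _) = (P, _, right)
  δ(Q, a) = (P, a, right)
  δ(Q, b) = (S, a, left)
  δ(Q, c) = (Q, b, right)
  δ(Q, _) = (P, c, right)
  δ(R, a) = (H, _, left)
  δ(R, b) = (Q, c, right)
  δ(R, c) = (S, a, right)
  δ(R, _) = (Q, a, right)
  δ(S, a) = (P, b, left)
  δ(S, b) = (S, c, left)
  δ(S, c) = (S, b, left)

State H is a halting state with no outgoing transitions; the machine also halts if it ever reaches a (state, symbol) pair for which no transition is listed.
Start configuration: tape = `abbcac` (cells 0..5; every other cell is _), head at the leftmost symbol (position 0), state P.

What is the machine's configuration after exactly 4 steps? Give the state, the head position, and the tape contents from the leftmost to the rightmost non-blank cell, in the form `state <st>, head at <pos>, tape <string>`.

state S, head at 0, tape bbacac

P | [a]bbcac   read a → write b, move right, go to P
P | b[b]bcac   read b → write c, move right, go to Q
Q | bc[b]cac   read b → write a, move left, go to S
S | b[c]acac   read c → write b, move left, go to S
S | [b]bacac
After 4 steps: state S, head at 0, tape bbacac.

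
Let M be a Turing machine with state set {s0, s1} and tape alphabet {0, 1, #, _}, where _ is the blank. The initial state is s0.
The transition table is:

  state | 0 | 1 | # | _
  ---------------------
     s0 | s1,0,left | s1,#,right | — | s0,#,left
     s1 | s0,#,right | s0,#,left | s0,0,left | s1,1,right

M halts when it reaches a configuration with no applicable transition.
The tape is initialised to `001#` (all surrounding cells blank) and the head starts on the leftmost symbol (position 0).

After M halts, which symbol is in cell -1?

#

s0 | _[0]01#   read 0 → write 0, move left, go to s1
s1 | [_]001#   read _ → write 1, move right, go to s1
s1 | 1[0]01#   read 0 → write #, move right, go to s0
s0 | 1#[0]1#   read 0 → write 0, move left, go to s1
s1 | 1[#]01#   read # → write 0, move left, go to s0
s0 | [1]001#   read 1 → write #, move right, go to s1
s1 | #[0]01#   read 0 → write #, move right, go to s0
s0 | ##[0]1#   read 0 → write 0, move left, go to s1
s1 | #[#]01#   read # → write 0, move left, go to s0
s0 | [#]001#
Cell -1 holds # when M halts.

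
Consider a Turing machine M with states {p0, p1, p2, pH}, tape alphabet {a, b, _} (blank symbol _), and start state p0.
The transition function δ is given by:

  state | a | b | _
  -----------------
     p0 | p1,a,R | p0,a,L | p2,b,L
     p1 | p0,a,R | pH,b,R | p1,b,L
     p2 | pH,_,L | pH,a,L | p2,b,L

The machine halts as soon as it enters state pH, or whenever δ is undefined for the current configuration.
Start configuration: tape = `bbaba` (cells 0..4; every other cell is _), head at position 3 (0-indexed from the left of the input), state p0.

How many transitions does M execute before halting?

p0 | bba[b]a__   read b → write a, move L, go to p0
p0 | bb[a]aa__   read a → write a, move R, go to p1
p1 | bba[a]a__   read a → write a, move R, go to p0
p0 | bbaa[a]__   read a → write a, move R, go to p1
p1 | bbaaa[_]_   read _ → write b, move L, go to p1
p1 | bbaa[a]b_   read a → write a, move R, go to p0
p0 | bbaaa[b]_   read b → write a, move L, go to p0
p0 | bbaa[a]a_   read a → write a, move R, go to p1
p1 | bbaaa[a]_   read a → write a, move R, go to p0
p0 | bbaaaa[_]   read _ → write b, move L, go to p2
p2 | bbaaa[a]b   read a → write _, move L, go to pH
pH | bbaa[a]_b
M halts after 11 transitions.

11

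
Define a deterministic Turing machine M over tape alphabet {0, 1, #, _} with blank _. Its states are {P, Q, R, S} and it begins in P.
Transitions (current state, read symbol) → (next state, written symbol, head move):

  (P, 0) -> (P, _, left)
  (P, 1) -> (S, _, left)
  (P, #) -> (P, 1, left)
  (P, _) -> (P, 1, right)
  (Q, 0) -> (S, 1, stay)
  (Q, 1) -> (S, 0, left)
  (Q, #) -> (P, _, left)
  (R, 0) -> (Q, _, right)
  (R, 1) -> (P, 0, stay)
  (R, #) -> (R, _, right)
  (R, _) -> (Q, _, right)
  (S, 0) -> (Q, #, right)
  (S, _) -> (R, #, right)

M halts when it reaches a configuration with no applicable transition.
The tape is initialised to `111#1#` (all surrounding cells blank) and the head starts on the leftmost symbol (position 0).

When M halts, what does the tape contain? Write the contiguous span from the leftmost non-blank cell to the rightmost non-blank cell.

state=P head=0 tape=_[1]11#1#   (P,1)→(S,_,left)
state=S head=-1 tape=[_]_11#1#   (S,_)→(R,#,right)
state=R head=0 tape=#[_]11#1#   (R,_)→(Q,_,right)
state=Q head=1 tape=#_[1]1#1#   (Q,1)→(S,0,left)
state=S head=0 tape=#[_]01#1#   (S,_)→(R,#,right)
state=R head=1 tape=##[0]1#1#   (R,0)→(Q,_,right)
state=Q head=2 tape=##_[1]#1#   (Q,1)→(S,0,left)
state=S head=1 tape=##[_]0#1#   (S,_)→(R,#,right)
state=R head=2 tape=###[0]#1#   (R,0)→(Q,_,right)
state=Q head=3 tape=###_[#]1#   (Q,#)→(P,_,left)
state=P head=2 tape=###[_]_1#   (P,_)→(P,1,right)
state=P head=3 tape=###1[_]1#   (P,_)→(P,1,right)
state=P head=4 tape=###11[1]#   (P,1)→(S,_,left)
state=S head=3 tape=###1[1]_#
The non-blank tape span at halt is ###11_#.

###11_#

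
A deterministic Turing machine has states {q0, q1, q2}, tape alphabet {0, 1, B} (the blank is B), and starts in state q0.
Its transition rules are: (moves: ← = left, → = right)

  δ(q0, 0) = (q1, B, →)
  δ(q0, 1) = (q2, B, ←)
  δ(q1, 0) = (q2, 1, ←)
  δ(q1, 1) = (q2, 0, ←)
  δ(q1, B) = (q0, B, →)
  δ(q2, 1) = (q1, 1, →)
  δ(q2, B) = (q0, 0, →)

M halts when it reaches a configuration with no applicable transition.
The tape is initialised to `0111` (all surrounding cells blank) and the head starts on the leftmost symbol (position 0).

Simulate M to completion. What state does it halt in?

q0 | [0]111BB   read 0 → write B, move →, go to q1
q1 | B[1]11BB   read 1 → write 0, move ←, go to q2
q2 | [B]011BB   read B → write 0, move →, go to q0
q0 | 0[0]11BB   read 0 → write B, move →, go to q1
q1 | 0B[1]1BB   read 1 → write 0, move ←, go to q2
q2 | 0[B]01BB   read B → write 0, move →, go to q0
q0 | 00[0]1BB   read 0 → write B, move →, go to q1
q1 | 00B[1]BB   read 1 → write 0, move ←, go to q2
q2 | 00[B]0BB   read B → write 0, move →, go to q0
q0 | 000[0]BB   read 0 → write B, move →, go to q1
q1 | 000B[B]B   read B → write B, move →, go to q0
q0 | 000BB[B]
No transition is defined for (q0, B); M halts in state q0.

q0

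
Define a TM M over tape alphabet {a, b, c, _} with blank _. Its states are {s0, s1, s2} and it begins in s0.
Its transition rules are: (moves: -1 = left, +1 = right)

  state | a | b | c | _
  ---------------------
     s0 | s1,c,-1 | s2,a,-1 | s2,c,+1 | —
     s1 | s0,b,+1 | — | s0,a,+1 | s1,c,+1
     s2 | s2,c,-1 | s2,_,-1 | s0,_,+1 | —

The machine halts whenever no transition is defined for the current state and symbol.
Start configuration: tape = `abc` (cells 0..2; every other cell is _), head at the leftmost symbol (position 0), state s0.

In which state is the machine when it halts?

s0

state=s0 head=0 tape=_[a]bc_   (s0,a)→(s1,c,-1)
state=s1 head=-1 tape=[_]cbc_   (s1,_)→(s1,c,+1)
state=s1 head=0 tape=c[c]bc_   (s1,c)→(s0,a,+1)
state=s0 head=1 tape=ca[b]c_   (s0,b)→(s2,a,-1)
state=s2 head=0 tape=c[a]ac_   (s2,a)→(s2,c,-1)
state=s2 head=-1 tape=[c]cac_   (s2,c)→(s0,_,+1)
state=s0 head=0 tape=_[c]ac_   (s0,c)→(s2,c,+1)
state=s2 head=1 tape=_c[a]c_   (s2,a)→(s2,c,-1)
state=s2 head=0 tape=_[c]cc_   (s2,c)→(s0,_,+1)
state=s0 head=1 tape=__[c]c_   (s0,c)→(s2,c,+1)
state=s2 head=2 tape=__c[c]_   (s2,c)→(s0,_,+1)
state=s0 head=3 tape=__c_[_]
No transition is defined for (s0, _); M halts in state s0.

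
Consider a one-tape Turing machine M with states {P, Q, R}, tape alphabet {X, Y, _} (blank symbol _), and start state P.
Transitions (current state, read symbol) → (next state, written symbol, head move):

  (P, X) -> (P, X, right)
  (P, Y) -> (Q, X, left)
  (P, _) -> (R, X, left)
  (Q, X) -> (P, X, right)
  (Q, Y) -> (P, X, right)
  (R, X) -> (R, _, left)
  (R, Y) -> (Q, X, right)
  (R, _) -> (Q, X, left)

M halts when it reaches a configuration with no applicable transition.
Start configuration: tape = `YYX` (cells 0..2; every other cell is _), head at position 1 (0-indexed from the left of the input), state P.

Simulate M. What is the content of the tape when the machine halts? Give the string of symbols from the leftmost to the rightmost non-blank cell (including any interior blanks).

X___X

state=P head=1 tape=__Y[Y]X_   (P,Y)→(Q,X,left)
state=Q head=0 tape=__[Y]XX_   (Q,Y)→(P,X,right)
state=P head=1 tape=__X[X]X_   (P,X)→(P,X,right)
state=P head=2 tape=__XX[X]_   (P,X)→(P,X,right)
state=P head=3 tape=__XXX[_]   (P,_)→(R,X,left)
state=R head=2 tape=__XX[X]X   (R,X)→(R,_,left)
state=R head=1 tape=__X[X]_X   (R,X)→(R,_,left)
state=R head=0 tape=__[X]__X   (R,X)→(R,_,left)
state=R head=-1 tape=_[_]___X   (R,_)→(Q,X,left)
state=Q head=-2 tape=[_]X___X
The non-blank tape span at halt is X___X.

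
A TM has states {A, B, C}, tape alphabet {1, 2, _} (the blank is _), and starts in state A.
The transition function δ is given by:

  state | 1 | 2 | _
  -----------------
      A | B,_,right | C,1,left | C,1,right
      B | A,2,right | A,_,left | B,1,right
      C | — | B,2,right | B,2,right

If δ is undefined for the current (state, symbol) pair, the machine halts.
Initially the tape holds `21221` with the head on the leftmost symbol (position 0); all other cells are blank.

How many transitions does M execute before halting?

state=A head=0 tape=_[2]1221   (A,2)→(C,1,left)
state=C head=-1 tape=[_]11221   (C,_)→(B,2,right)
state=B head=0 tape=2[1]1221   (B,1)→(A,2,right)
state=A head=1 tape=22[1]221   (A,1)→(B,_,right)
state=B head=2 tape=22_[2]21   (B,2)→(A,_,left)
state=A head=1 tape=22[_]_21   (A,_)→(C,1,right)
state=C head=2 tape=221[_]21   (C,_)→(B,2,right)
state=B head=3 tape=2212[2]1   (B,2)→(A,_,left)
state=A head=2 tape=221[2]_1   (A,2)→(C,1,left)
state=C head=1 tape=22[1]1_1
M halts after 9 transitions.

9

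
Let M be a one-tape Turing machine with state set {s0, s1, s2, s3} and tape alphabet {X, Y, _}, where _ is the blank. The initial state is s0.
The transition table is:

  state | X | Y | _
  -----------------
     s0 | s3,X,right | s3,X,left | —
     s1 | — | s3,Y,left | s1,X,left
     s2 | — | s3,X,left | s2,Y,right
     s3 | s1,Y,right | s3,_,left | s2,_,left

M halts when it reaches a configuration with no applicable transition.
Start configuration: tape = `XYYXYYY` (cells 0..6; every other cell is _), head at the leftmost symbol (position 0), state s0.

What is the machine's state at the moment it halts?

s2

state=s0 head=0 tape=____[X]YYXYYY   (s0,X)→(s3,X,right)
state=s3 head=1 tape=____X[Y]YXYYY   (s3,Y)→(s3,_,left)
state=s3 head=0 tape=____[X]_YXYYY   (s3,X)→(s1,Y,right)
state=s1 head=1 tape=____Y[_]YXYYY   (s1,_)→(s1,X,left)
state=s1 head=0 tape=____[Y]XYXYYY   (s1,Y)→(s3,Y,left)
state=s3 head=-1 tape=___[_]YXYXYYY   (s3,_)→(s2,_,left)
state=s2 head=-2 tape=__[_]_YXYXYYY   (s2,_)→(s2,Y,right)
state=s2 head=-1 tape=__Y[_]YXYXYYY   (s2,_)→(s2,Y,right)
state=s2 head=0 tape=__YY[Y]XYXYYY   (s2,Y)→(s3,X,left)
state=s3 head=-1 tape=__Y[Y]XXYXYYY   (s3,Y)→(s3,_,left)
state=s3 head=-2 tape=__[Y]_XXYXYYY   (s3,Y)→(s3,_,left)
state=s3 head=-3 tape=_[_]__XXYXYYY   (s3,_)→(s2,_,left)
state=s2 head=-4 tape=[_]___XXYXYYY   (s2,_)→(s2,Y,right)
state=s2 head=-3 tape=Y[_]__XXYXYYY   (s2,_)→(s2,Y,right)
state=s2 head=-2 tape=YY[_]_XXYXYYY   (s2,_)→(s2,Y,right)
state=s2 head=-1 tape=YYY[_]XXYXYYY   (s2,_)→(s2,Y,right)
state=s2 head=0 tape=YYYY[X]XYXYYY
No transition is defined for (s2, X); M halts in state s2.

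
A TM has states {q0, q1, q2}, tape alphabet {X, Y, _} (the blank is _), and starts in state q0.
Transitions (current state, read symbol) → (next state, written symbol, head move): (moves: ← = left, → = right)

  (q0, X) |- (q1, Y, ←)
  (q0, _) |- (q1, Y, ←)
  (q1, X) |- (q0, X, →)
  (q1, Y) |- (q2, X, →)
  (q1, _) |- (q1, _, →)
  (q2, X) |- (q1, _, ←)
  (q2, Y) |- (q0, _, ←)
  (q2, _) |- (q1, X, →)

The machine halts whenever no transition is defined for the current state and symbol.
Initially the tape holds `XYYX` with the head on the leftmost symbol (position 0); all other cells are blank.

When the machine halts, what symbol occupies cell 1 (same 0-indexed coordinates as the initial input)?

X

state=q0 head=0 tape=_[X]YYX   (q0,X)→(q1,Y,←)
state=q1 head=-1 tape=[_]YYYX   (q1,_)→(q1,_,→)
state=q1 head=0 tape=_[Y]YYX   (q1,Y)→(q2,X,→)
state=q2 head=1 tape=_X[Y]YX   (q2,Y)→(q0,_,←)
state=q0 head=0 tape=_[X]_YX   (q0,X)→(q1,Y,←)
state=q1 head=-1 tape=[_]Y_YX   (q1,_)→(q1,_,→)
state=q1 head=0 tape=_[Y]_YX   (q1,Y)→(q2,X,→)
state=q2 head=1 tape=_X[_]YX   (q2,_)→(q1,X,→)
state=q1 head=2 tape=_XX[Y]X   (q1,Y)→(q2,X,→)
state=q2 head=3 tape=_XXX[X]   (q2,X)→(q1,_,←)
state=q1 head=2 tape=_XX[X]_   (q1,X)→(q0,X,→)
state=q0 head=3 tape=_XXX[_]   (q0,_)→(q1,Y,←)
state=q1 head=2 tape=_XX[X]Y   (q1,X)→(q0,X,→)
state=q0 head=3 tape=_XXX[Y]
Cell 1 holds X when M halts.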